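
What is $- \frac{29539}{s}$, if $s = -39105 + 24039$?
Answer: $\frac{29539}{15066} \approx 1.9606$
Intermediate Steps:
$s = -15066$
$- \frac{29539}{s} = - \frac{29539}{-15066} = \left(-29539\right) \left(- \frac{1}{15066}\right) = \frac{29539}{15066}$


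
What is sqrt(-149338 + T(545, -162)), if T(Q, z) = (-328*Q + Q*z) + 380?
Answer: 2*I*sqrt(104002) ≈ 644.99*I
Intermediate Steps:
T(Q, z) = 380 - 328*Q + Q*z
sqrt(-149338 + T(545, -162)) = sqrt(-149338 + (380 - 328*545 + 545*(-162))) = sqrt(-149338 + (380 - 178760 - 88290)) = sqrt(-149338 - 266670) = sqrt(-416008) = 2*I*sqrt(104002)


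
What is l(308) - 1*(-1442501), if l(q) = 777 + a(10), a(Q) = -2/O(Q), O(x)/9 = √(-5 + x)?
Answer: 1443278 - 2*√5/45 ≈ 1.4433e+6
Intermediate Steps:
O(x) = 9*√(-5 + x)
a(Q) = -2/(9*√(-5 + Q)) (a(Q) = -2*1/(9*√(-5 + Q)) = -2/(9*√(-5 + Q)))
l(q) = 777 - 2*√5/45 (l(q) = 777 - 2/(9*√(-5 + 10)) = 777 - 2*√5/45)
l(308) - 1*(-1442501) = (777 - 2*√5/45) - 1*(-1442501) = (777 - 2*√5/45) + 1442501 = 1443278 - 2*√5/45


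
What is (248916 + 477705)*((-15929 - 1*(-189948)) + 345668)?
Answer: 377615487627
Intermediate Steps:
(248916 + 477705)*((-15929 - 1*(-189948)) + 345668) = 726621*((-15929 + 189948) + 345668) = 726621*(174019 + 345668) = 726621*519687 = 377615487627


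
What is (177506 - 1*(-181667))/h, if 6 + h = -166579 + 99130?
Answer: -359173/67455 ≈ -5.3246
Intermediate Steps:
h = -67455 (h = -6 + (-166579 + 99130) = -6 - 67449 = -67455)
(177506 - 1*(-181667))/h = (177506 - 1*(-181667))/(-67455) = (177506 + 181667)*(-1/67455) = 359173*(-1/67455) = -359173/67455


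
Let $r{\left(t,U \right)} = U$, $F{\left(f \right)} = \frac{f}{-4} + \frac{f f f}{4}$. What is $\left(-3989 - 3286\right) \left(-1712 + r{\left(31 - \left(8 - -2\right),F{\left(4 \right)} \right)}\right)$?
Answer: $12345675$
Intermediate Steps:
$F{\left(f \right)} = - \frac{f}{4} + \frac{f^{3}}{4}$ ($F{\left(f \right)} = f \left(- \frac{1}{4}\right) + f^{2} f \frac{1}{4} = - \frac{f}{4} + f^{3} \cdot \frac{1}{4} = - \frac{f}{4} + \frac{f^{3}}{4}$)
$\left(-3989 - 3286\right) \left(-1712 + r{\left(31 - \left(8 - -2\right),F{\left(4 \right)} \right)}\right) = \left(-3989 - 3286\right) \left(-1712 + \frac{1}{4} \cdot 4 \left(-1 + 4^{2}\right)\right) = - 7275 \left(-1712 + \frac{1}{4} \cdot 4 \left(-1 + 16\right)\right) = - 7275 \left(-1712 + \frac{1}{4} \cdot 4 \cdot 15\right) = - 7275 \left(-1712 + 15\right) = \left(-7275\right) \left(-1697\right) = 12345675$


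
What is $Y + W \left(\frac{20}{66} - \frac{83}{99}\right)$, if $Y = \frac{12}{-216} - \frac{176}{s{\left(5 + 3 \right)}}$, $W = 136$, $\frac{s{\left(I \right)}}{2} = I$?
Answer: $- \frac{1845}{22} \approx -83.864$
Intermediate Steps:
$s{\left(I \right)} = 2 I$
$Y = - \frac{199}{18}$ ($Y = \frac{12}{-216} - \frac{176}{2 \left(5 + 3\right)} = 12 \left(- \frac{1}{216}\right) - \frac{176}{2 \cdot 8} = - \frac{1}{18} - \frac{176}{16} = - \frac{1}{18} - 11 = - \frac{199}{18} \approx -11.056$)
$Y + W \left(\frac{20}{66} - \frac{83}{99}\right) = - \frac{199}{18} + 136 \left(\frac{20}{66} - \frac{83}{99}\right) = - \frac{199}{18} + 136 \left(20 \cdot \frac{1}{66} - \frac{83}{99}\right) = - \frac{199}{18} + 136 \left(\frac{10}{33} - \frac{83}{99}\right) = - \frac{199}{18} + 136 \left(- \frac{53}{99}\right) = - \frac{199}{18} - \frac{7208}{99} = - \frac{1845}{22}$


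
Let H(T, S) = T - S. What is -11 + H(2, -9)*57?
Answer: 616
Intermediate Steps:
-11 + H(2, -9)*57 = -11 + (2 - 1*(-9))*57 = -11 + (2 + 9)*57 = -11 + 11*57 = -11 + 627 = 616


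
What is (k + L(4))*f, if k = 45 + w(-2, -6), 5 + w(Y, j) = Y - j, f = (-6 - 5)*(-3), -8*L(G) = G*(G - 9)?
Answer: 3069/2 ≈ 1534.5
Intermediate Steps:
L(G) = -G*(-9 + G)/8 (L(G) = -G*(G - 9)/8 = -G*(-9 + G)/8)
f = 33 (f = -11*(-3) = 33)
w(Y, j) = -5 + Y - j (w(Y, j) = -5 + (Y - j) = -5 + Y - j)
k = 44 (k = 45 + (-5 - 2 - 1*(-6)) = 45 + (-5 - 2 + 6) = 45 - 1 = 44)
(k + L(4))*f = (44 + (1/8)*4*(9 - 1*4))*33 = (44 + (1/8)*4*(9 - 4))*33 = (44 + (1/8)*4*5)*33 = (44 + 5/2)*33 = (93/2)*33 = 3069/2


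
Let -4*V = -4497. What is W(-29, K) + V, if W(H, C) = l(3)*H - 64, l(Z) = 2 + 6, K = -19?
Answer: 3313/4 ≈ 828.25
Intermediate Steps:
V = 4497/4 (V = -¼*(-4497) = 4497/4 ≈ 1124.3)
l(Z) = 8
W(H, C) = -64 + 8*H (W(H, C) = 8*H - 64 = -64 + 8*H)
W(-29, K) + V = (-64 + 8*(-29)) + 4497/4 = (-64 - 232) + 4497/4 = -296 + 4497/4 = 3313/4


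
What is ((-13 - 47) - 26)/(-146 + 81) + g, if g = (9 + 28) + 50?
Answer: 5741/65 ≈ 88.323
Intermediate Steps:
g = 87 (g = 37 + 50 = 87)
((-13 - 47) - 26)/(-146 + 81) + g = ((-13 - 47) - 26)/(-146 + 81) + 87 = (-60 - 26)/(-65) + 87 = -86*(-1/65) + 87 = 86/65 + 87 = 5741/65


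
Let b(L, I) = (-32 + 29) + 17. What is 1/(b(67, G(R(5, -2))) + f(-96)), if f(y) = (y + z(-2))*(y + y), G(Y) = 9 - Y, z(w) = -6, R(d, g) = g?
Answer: 1/19598 ≈ 5.1026e-5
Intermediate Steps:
b(L, I) = 14 (b(L, I) = -3 + 17 = 14)
f(y) = 2*y*(-6 + y) (f(y) = (y - 6)*(y + y) = (-6 + y)*(2*y) = 2*y*(-6 + y))
1/(b(67, G(R(5, -2))) + f(-96)) = 1/(14 + 2*(-96)*(-6 - 96)) = 1/(14 + 2*(-96)*(-102)) = 1/(14 + 19584) = 1/19598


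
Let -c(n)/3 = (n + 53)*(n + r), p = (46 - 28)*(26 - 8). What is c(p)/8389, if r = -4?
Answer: -361920/8389 ≈ -43.142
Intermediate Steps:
p = 324 (p = 18*18 = 324)
c(n) = -3*(-4 + n)*(53 + n) (c(n) = -3*(n + 53)*(n - 4) = -3*(53 + n)*(-4 + n) = -3*(-4 + n)*(53 + n))
c(p)/8389 = (636 - 147*324 - 3*324²)/8389 = (636 - 47628 - 3*104976)*(1/8389) = (636 - 47628 - 314928)*(1/8389) = -361920*1/8389 = -361920/8389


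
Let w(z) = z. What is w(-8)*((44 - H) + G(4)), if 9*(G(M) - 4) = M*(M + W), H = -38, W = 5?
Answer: -720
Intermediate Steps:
G(M) = 4 + M*(5 + M)/9 (G(M) = 4 + (M*(M + 5))/9 = 4 + (M*(5 + M))/9 = 4 + M*(5 + M)/9)
w(-8)*((44 - H) + G(4)) = -8*((44 - 1*(-38)) + (4 + (⅑)*4² + (5/9)*4)) = -8*((44 + 38) + (4 + (⅑)*16 + 20/9)) = -8*(82 + (4 + 16/9 + 20/9)) = -8*(82 + 8) = -8*90 = -720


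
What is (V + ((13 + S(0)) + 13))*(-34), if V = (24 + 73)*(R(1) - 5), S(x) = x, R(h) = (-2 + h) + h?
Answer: 15606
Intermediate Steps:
R(h) = -2 + 2*h
V = -485 (V = (24 + 73)*((-2 + 2*1) - 5) = 97*((-2 + 2) - 5) = 97*(0 - 5) = 97*(-5) = -485)
(V + ((13 + S(0)) + 13))*(-34) = (-485 + ((13 + 0) + 13))*(-34) = (-485 + (13 + 13))*(-34) = (-485 + 26)*(-34) = -459*(-34) = 15606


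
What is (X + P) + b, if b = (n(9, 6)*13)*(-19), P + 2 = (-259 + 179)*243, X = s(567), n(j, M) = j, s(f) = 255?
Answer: -21410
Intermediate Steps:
X = 255
P = -19442 (P = -2 + (-259 + 179)*243 = -2 - 80*243 = -2 - 19440 = -19442)
b = -2223 (b = (9*13)*(-19) = 117*(-19) = -2223)
(X + P) + b = (255 - 19442) - 2223 = -19187 - 2223 = -21410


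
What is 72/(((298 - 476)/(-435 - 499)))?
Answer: 33624/89 ≈ 377.80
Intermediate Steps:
72/(((298 - 476)/(-435 - 499))) = 72/((-178/(-934))) = 72/((-178*(-1/934))) = 72/(89/467) = 72*(467/89) = 33624/89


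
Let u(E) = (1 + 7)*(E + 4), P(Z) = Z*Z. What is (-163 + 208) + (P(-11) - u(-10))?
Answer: 214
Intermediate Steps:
P(Z) = Z²
u(E) = 32 + 8*E (u(E) = 8*(4 + E) = 32 + 8*E)
(-163 + 208) + (P(-11) - u(-10)) = (-163 + 208) + ((-11)² - (32 + 8*(-10))) = 45 + (121 - (32 - 80)) = 45 + (121 - 1*(-48)) = 45 + (121 + 48) = 45 + 169 = 214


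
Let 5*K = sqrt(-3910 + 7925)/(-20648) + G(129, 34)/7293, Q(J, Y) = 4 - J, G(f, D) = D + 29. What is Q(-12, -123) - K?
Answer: 194459/12155 + sqrt(4015)/103240 ≈ 15.999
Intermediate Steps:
G(f, D) = 29 + D
K = 21/12155 - sqrt(4015)/103240 (K = (sqrt(-3910 + 7925)/(-20648) + (29 + 34)/7293)/5 = (sqrt(4015)*(-1/20648) + 63*(1/7293))/5 = (-sqrt(4015)/20648 + 21/2431)/5 = (21/2431 - sqrt(4015)/20648)/5 = 21/12155 - sqrt(4015)/103240 ≈ 0.0011139)
Q(-12, -123) - K = (4 - 1*(-12)) - (21/12155 - sqrt(4015)/103240) = (4 + 12) + (-21/12155 + sqrt(4015)/103240) = 16 + (-21/12155 + sqrt(4015)/103240) = 194459/12155 + sqrt(4015)/103240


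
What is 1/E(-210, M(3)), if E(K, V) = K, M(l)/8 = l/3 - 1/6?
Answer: -1/210 ≈ -0.0047619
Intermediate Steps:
M(l) = -4/3 + 8*l/3 (M(l) = 8*(l/3 - 1/6) = 8*(-1/6 + l/3) = -4/3 + 8*l/3)
1/E(-210, M(3)) = 1/(-210) = -1/210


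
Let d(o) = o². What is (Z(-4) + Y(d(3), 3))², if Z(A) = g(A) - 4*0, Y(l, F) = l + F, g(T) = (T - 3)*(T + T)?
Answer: 4624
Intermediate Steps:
g(T) = 2*T*(-3 + T) (g(T) = (-3 + T)*(2*T) = 2*T*(-3 + T))
Y(l, F) = F + l
Z(A) = 2*A*(-3 + A) (Z(A) = 2*A*(-3 + A) - 4*0 = 2*A*(-3 + A) + 0 = 2*A*(-3 + A))
(Z(-4) + Y(d(3), 3))² = (2*(-4)*(-3 - 4) + (3 + 3²))² = (2*(-4)*(-7) + (3 + 9))² = (56 + 12)² = 68² = 4624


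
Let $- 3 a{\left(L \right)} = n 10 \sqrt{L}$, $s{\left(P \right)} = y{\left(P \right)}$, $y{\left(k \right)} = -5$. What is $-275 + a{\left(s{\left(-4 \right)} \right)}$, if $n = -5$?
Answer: $-275 + \frac{50 i \sqrt{5}}{3} \approx -275.0 + 37.268 i$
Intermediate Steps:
$s{\left(P \right)} = -5$
$a{\left(L \right)} = \frac{50 \sqrt{L}}{3}$ ($a{\left(L \right)} = - \frac{\left(-5\right) 10 \sqrt{L}}{3} = - \frac{\left(-50\right) \sqrt{L}}{3} = \frac{50 \sqrt{L}}{3}$)
$-275 + a{\left(s{\left(-4 \right)} \right)} = -275 + \frac{50 \sqrt{-5}}{3} = -275 + \frac{50 i \sqrt{5}}{3}$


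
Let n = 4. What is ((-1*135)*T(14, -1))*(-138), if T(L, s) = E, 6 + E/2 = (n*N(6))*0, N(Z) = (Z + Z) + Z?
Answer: -223560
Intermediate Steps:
N(Z) = 3*Z (N(Z) = 2*Z + Z = 3*Z)
E = -12 (E = -12 + 2*((4*(3*6))*0) = -12 + 2*((4*18)*0) = -12 + 2*(72*0) = -12 + 2*0 = -12 + 0 = -12)
T(L, s) = -12
((-1*135)*T(14, -1))*(-138) = (-1*135*(-12))*(-138) = -135*(-12)*(-138) = 1620*(-138) = -223560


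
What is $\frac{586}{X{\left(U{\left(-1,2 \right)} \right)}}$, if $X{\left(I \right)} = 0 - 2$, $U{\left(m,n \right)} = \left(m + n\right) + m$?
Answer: $-293$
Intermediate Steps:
$U{\left(m,n \right)} = n + 2 m$
$X{\left(I \right)} = -2$
$\frac{586}{X{\left(U{\left(-1,2 \right)} \right)}} = \frac{586}{-2} = 586 \left(- \frac{1}{2}\right) = -293$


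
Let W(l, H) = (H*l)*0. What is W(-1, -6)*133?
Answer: 0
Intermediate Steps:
W(l, H) = 0
W(-1, -6)*133 = 0*133 = 0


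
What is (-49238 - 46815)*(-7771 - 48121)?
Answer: 5368594276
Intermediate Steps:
(-49238 - 46815)*(-7771 - 48121) = -96053*(-55892) = 5368594276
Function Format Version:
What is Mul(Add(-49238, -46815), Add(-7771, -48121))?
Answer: 5368594276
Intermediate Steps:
Mul(Add(-49238, -46815), Add(-7771, -48121)) = Mul(-96053, -55892) = 5368594276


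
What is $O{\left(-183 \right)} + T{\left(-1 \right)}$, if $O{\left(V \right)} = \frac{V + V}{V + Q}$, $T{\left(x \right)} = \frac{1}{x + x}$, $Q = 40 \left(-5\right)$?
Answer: $\frac{349}{766} \approx 0.45561$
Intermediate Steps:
$Q = -200$
$T{\left(x \right)} = \frac{1}{2 x}$
$O{\left(V \right)} = \frac{2 V}{-200 + V}$ ($O{\left(V \right)} = \frac{V + V}{V - 200} = \frac{2 V}{-200 + V}$)
$O{\left(-183 \right)} + T{\left(-1 \right)} = 2 \left(-183\right) \frac{1}{-200 - 183} + \frac{1}{2 \left(-1\right)} = 2 \left(-183\right) \frac{1}{-383} + \frac{1}{2} \left(-1\right) = 2 \left(-183\right) \left(- \frac{1}{383}\right) - \frac{1}{2} = \frac{366}{383} - \frac{1}{2} = \frac{349}{766}$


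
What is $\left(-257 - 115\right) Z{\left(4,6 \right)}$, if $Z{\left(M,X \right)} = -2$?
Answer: $744$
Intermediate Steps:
$\left(-257 - 115\right) Z{\left(4,6 \right)} = \left(-257 - 115\right) \left(-2\right) = \left(-372\right) \left(-2\right) = 744$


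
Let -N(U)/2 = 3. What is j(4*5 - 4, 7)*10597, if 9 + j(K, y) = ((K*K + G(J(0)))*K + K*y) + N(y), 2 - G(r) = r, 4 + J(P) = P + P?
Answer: 45450533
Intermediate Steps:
J(P) = -4 + 2*P (J(P) = -4 + (P + P) = -4 + 2*P)
G(r) = 2 - r
N(U) = -6 (N(U) = -2*3 = -6)
j(K, y) = -15 + K*y + K*(6 + K²) (j(K, y) = -9 + (((K*K + (2 - (-4 + 2*0)))*K + K*y) - 6) = -9 + (((K² + (2 - (-4 + 0)))*K + K*y) - 6) = -9 + (((K² + (2 - 1*(-4)))*K + K*y) - 6) = -9 + (((K² + (2 + 4))*K + K*y) - 6) = -9 + (((K² + 6)*K + K*y) - 6) = -9 + (((6 + K²)*K + K*y) - 6) = -9 + ((K*(6 + K²) + K*y) - 6) = -9 + ((K*y + K*(6 + K²)) - 6) = -9 + (-6 + K*y + K*(6 + K²)) = -15 + K*y + K*(6 + K²))
j(4*5 - 4, 7)*10597 = (-15 + (4*5 - 4)³ + 6*(4*5 - 4) + (4*5 - 4)*7)*10597 = (-15 + (20 - 4)³ + 6*(20 - 4) + (20 - 4)*7)*10597 = (-15 + 16³ + 6*16 + 16*7)*10597 = (-15 + 4096 + 96 + 112)*10597 = 4289*10597 = 45450533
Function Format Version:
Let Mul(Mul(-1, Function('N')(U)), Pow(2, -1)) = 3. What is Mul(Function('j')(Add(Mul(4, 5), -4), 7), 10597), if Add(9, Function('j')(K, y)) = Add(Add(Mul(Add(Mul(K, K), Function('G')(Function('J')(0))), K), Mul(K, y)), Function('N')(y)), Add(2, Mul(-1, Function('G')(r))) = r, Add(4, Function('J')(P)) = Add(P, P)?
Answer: 45450533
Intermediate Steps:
Function('J')(P) = Add(-4, Mul(2, P)) (Function('J')(P) = Add(-4, Add(P, P)) = Add(-4, Mul(2, P)))
Function('G')(r) = Add(2, Mul(-1, r))
Function('N')(U) = -6 (Function('N')(U) = Mul(-2, 3) = -6)
Function('j')(K, y) = Add(-15, Mul(K, y), Mul(K, Add(6, Pow(K, 2)))) (Function('j')(K, y) = Add(-9, Add(Add(Mul(Add(Mul(K, K), Add(2, Mul(-1, Add(-4, Mul(2, 0))))), K), Mul(K, y)), -6)) = Add(-9, Add(Add(Mul(Add(Pow(K, 2), Add(2, Mul(-1, Add(-4, 0)))), K), Mul(K, y)), -6)) = Add(-9, Add(Add(Mul(Add(Pow(K, 2), Add(2, Mul(-1, -4))), K), Mul(K, y)), -6)) = Add(-9, Add(Add(Mul(Add(Pow(K, 2), Add(2, 4)), K), Mul(K, y)), -6)) = Add(-9, Add(Add(Mul(Add(Pow(K, 2), 6), K), Mul(K, y)), -6)) = Add(-9, Add(Add(Mul(Add(6, Pow(K, 2)), K), Mul(K, y)), -6)) = Add(-9, Add(Add(Mul(K, Add(6, Pow(K, 2))), Mul(K, y)), -6)) = Add(-9, Add(Add(Mul(K, y), Mul(K, Add(6, Pow(K, 2)))), -6)) = Add(-9, Add(-6, Mul(K, y), Mul(K, Add(6, Pow(K, 2))))) = Add(-15, Mul(K, y), Mul(K, Add(6, Pow(K, 2)))))
Mul(Function('j')(Add(Mul(4, 5), -4), 7), 10597) = Mul(Add(-15, Pow(Add(Mul(4, 5), -4), 3), Mul(6, Add(Mul(4, 5), -4)), Mul(Add(Mul(4, 5), -4), 7)), 10597) = Mul(Add(-15, Pow(Add(20, -4), 3), Mul(6, Add(20, -4)), Mul(Add(20, -4), 7)), 10597) = Mul(Add(-15, Pow(16, 3), Mul(6, 16), Mul(16, 7)), 10597) = Mul(Add(-15, 4096, 96, 112), 10597) = Mul(4289, 10597) = 45450533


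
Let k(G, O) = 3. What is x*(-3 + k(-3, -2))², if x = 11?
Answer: 0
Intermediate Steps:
x*(-3 + k(-3, -2))² = 11*(-3 + 3)² = 11*0² = 11*0 = 0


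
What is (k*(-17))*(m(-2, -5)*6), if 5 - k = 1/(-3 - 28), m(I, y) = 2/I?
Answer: 15912/31 ≈ 513.29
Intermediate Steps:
k = 156/31 (k = 5 - 1/(-3 - 28) = 5 - 1/(-31) = 5 - 1*(-1/31) = 5 + 1/31 = 156/31 ≈ 5.0323)
(k*(-17))*(m(-2, -5)*6) = ((156/31)*(-17))*((2/(-2))*6) = -2652*2*(-½)*6/31 = -(-2652)*6/31 = -2652/31*(-6) = 15912/31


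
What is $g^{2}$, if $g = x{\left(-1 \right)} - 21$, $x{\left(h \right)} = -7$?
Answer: $784$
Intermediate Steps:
$g = -28$ ($g = -7 - 21 = -28$)
$g^{2} = \left(-28\right)^{2} = 784$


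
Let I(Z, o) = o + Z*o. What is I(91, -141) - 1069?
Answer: -14041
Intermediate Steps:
I(91, -141) - 1069 = -141*(1 + 91) - 1069 = -141*92 - 1069 = -12972 - 1069 = -14041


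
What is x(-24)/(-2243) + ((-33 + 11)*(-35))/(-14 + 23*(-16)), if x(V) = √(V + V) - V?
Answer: -868139/428413 - 4*I*√3/2243 ≈ -2.0264 - 0.0030888*I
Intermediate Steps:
x(V) = -V + √2*√V (x(V) = √(2*V) - V = √2*√V - V = -V + √2*√V)
x(-24)/(-2243) + ((-33 + 11)*(-35))/(-14 + 23*(-16)) = (-1*(-24) + √2*√(-24))/(-2243) + ((-33 + 11)*(-35))/(-14 + 23*(-16)) = (24 + √2*(2*I*√6))*(-1/2243) + (-22*(-35))/(-14 - 368) = (24 + 4*I*√3)*(-1/2243) + 770/(-382) = (-24/2243 - 4*I*√3/2243) + 770*(-1/382) = (-24/2243 - 4*I*√3/2243) - 385/191 = -868139/428413 - 4*I*√3/2243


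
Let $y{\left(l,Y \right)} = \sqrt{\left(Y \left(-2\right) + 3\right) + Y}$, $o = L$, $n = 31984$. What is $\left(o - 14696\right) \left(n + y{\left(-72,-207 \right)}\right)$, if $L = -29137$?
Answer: $-1401954672 - 43833 \sqrt{210} \approx -1.4026 \cdot 10^{9}$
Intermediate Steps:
$o = -29137$
$y{\left(l,Y \right)} = \sqrt{3 - Y}$ ($y{\left(l,Y \right)} = \sqrt{\left(- 2 Y + 3\right) + Y} = \sqrt{\left(3 - 2 Y\right) + Y} = \sqrt{3 - Y}$)
$\left(o - 14696\right) \left(n + y{\left(-72,-207 \right)}\right) = \left(-29137 - 14696\right) \left(31984 + \sqrt{3 - -207}\right) = - 43833 \left(31984 + \sqrt{3 + 207}\right) = - 43833 \left(31984 + \sqrt{210}\right) = -1401954672 - 43833 \sqrt{210}$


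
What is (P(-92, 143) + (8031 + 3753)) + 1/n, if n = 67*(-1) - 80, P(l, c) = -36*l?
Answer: 2219111/147 ≈ 15096.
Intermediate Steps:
n = -147 (n = -67 - 80 = -147)
(P(-92, 143) + (8031 + 3753)) + 1/n = (-36*(-92) + (8031 + 3753)) + 1/(-147) = (3312 + 11784) - 1/147 = 15096 - 1/147 = 2219111/147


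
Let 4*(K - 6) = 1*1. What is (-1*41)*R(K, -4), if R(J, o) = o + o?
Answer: 328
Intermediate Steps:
K = 25/4 (K = 6 + (1*1)/4 = 6 + (1/4)*1 = 6 + 1/4 = 25/4 ≈ 6.2500)
R(J, o) = 2*o
(-1*41)*R(K, -4) = (-1*41)*(2*(-4)) = -41*(-8) = 328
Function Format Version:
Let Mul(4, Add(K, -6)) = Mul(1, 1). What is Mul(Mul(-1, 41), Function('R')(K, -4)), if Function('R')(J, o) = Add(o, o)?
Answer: 328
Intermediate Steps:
K = Rational(25, 4) (K = Add(6, Mul(Rational(1, 4), Mul(1, 1))) = Add(6, Mul(Rational(1, 4), 1)) = Add(6, Rational(1, 4)) = Rational(25, 4) ≈ 6.2500)
Function('R')(J, o) = Mul(2, o)
Mul(Mul(-1, 41), Function('R')(K, -4)) = Mul(Mul(-1, 41), Mul(2, -4)) = Mul(-41, -8) = 328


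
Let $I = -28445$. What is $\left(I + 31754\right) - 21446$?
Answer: $-18137$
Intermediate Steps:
$\left(I + 31754\right) - 21446 = \left(-28445 + 31754\right) - 21446 = 3309 - 21446 = -18137$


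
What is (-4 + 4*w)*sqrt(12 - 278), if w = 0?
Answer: -4*I*sqrt(266) ≈ -65.238*I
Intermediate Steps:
(-4 + 4*w)*sqrt(12 - 278) = (-4 + 4*0)*sqrt(12 - 278) = (-4 + 0)*sqrt(-266) = -4*I*sqrt(266)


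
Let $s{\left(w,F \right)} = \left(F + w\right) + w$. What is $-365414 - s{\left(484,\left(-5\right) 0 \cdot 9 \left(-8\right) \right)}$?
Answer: $-366382$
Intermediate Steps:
$s{\left(w,F \right)} = F + 2 w$
$-365414 - s{\left(484,\left(-5\right) 0 \cdot 9 \left(-8\right) \right)} = -365414 - \left(\left(-5\right) 0 \cdot 9 \left(-8\right) + 2 \cdot 484\right) = -365414 - \left(0 \cdot 9 \left(-8\right) + 968\right) = -365414 - \left(0 \left(-8\right) + 968\right) = -365414 - \left(0 + 968\right) = -365414 - 968 = -366382$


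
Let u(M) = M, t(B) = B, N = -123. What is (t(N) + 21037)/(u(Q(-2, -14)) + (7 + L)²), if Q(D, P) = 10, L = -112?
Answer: 20914/11035 ≈ 1.8952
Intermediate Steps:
(t(N) + 21037)/(u(Q(-2, -14)) + (7 + L)²) = (-123 + 21037)/(10 + (7 - 112)²) = 20914/(10 + (-105)²) = 20914/(10 + 11025) = 20914/11035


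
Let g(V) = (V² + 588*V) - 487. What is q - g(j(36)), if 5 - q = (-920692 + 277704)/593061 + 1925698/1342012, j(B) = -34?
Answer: 1098769927868741/56849641338 ≈ 19328.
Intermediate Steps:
g(V) = -487 + V² + 588*V
q = 264308294567/56849641338 (q = 5 - ((-920692 + 277704)/593061 + 1925698/1342012) = 5 - (-642988*1/593061 + 1925698*(1/1342012)) = 5 - (-642988/593061 + 962849/671006) = 5 - 1*19939912123/56849641338 = 5 - 19939912123/56849641338 = 264308294567/56849641338 ≈ 4.6493)
q - g(j(36)) = 264308294567/56849641338 - (-487 + (-34)² + 588*(-34)) = 264308294567/56849641338 - (-487 + 1156 - 19992) = 264308294567/56849641338 - 1*(-19323) = 264308294567/56849641338 + 19323 = 1098769927868741/56849641338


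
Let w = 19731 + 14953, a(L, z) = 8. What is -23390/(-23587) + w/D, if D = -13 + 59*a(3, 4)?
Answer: 828827518/10826433 ≈ 76.556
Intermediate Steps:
w = 34684
D = 459 (D = -13 + 59*8 = -13 + 472 = 459)
-23390/(-23587) + w/D = -23390/(-23587) + 34684/459 = -23390*(-1/23587) + 34684*(1/459) = 23390/23587 + 34684/459 = 828827518/10826433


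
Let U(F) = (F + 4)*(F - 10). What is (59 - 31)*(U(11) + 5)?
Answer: 560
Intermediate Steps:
U(F) = (-10 + F)*(4 + F) (U(F) = (4 + F)*(-10 + F) = (-10 + F)*(4 + F))
(59 - 31)*(U(11) + 5) = (59 - 31)*((-40 + 11² - 6*11) + 5) = 28*((-40 + 121 - 66) + 5) = 28*(15 + 5) = 28*20 = 560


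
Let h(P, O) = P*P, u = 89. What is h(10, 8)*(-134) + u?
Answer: -13311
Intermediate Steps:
h(P, O) = P²
h(10, 8)*(-134) + u = 10²*(-134) + 89 = 100*(-134) + 89 = -13400 + 89 = -13311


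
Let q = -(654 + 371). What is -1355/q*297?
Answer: 80487/205 ≈ 392.62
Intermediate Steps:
q = -1025 (q = -1*1025 = -1025)
-1355/q*297 = -1355/(-1025)*297 = -1355*(-1/1025)*297 = (271/205)*297 = 80487/205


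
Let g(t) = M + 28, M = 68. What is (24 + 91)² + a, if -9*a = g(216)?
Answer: 39643/3 ≈ 13214.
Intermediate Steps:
g(t) = 96 (g(t) = 68 + 28 = 96)
a = -32/3 (a = -⅑*96 = -32/3 ≈ -10.667)
(24 + 91)² + a = (24 + 91)² - 32/3 = 115² - 32/3 = 13225 - 32/3 = 39643/3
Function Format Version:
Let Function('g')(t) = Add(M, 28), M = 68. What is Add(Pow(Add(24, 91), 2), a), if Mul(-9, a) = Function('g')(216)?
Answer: Rational(39643, 3) ≈ 13214.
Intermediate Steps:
Function('g')(t) = 96 (Function('g')(t) = Add(68, 28) = 96)
a = Rational(-32, 3) (a = Mul(Rational(-1, 9), 96) = Rational(-32, 3) ≈ -10.667)
Add(Pow(Add(24, 91), 2), a) = Add(Pow(Add(24, 91), 2), Rational(-32, 3)) = Add(Pow(115, 2), Rational(-32, 3)) = Add(13225, Rational(-32, 3)) = Rational(39643, 3)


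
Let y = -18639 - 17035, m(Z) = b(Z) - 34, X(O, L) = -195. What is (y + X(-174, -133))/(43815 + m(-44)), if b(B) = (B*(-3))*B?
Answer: -35869/37973 ≈ -0.94459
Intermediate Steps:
b(B) = -3*B² (b(B) = (-3*B)*B = -3*B²)
m(Z) = -34 - 3*Z² (m(Z) = -3*Z² - 34 = -34 - 3*Z²)
y = -35674
(y + X(-174, -133))/(43815 + m(-44)) = (-35674 - 195)/(43815 + (-34 - 3*(-44)²)) = -35869/(43815 + (-34 - 3*1936)) = -35869/(43815 + (-34 - 5808)) = -35869/(43815 - 5842) = -35869/37973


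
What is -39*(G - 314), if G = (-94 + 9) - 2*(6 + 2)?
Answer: 16185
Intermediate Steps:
G = -101 (G = -85 - 2*8 = -85 - 16 = -101)
-39*(G - 314) = -39*(-101 - 314) = -39*(-415) = 16185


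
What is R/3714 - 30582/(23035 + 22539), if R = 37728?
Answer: 133819527/14105153 ≈ 9.4873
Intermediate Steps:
R/3714 - 30582/(23035 + 22539) = 37728/3714 - 30582/(23035 + 22539) = 37728*(1/3714) - 30582/45574 = 6288/619 - 30582*1/45574 = 6288/619 - 15291/22787 = 133819527/14105153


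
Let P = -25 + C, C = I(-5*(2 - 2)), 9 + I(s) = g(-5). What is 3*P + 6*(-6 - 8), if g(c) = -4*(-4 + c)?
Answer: -78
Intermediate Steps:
g(c) = 16 - 4*c
I(s) = 27 (I(s) = -9 + (16 - 4*(-5)) = -9 + (16 + 20) = -9 + 36 = 27)
C = 27
P = 2 (P = -25 + 27 = 2)
3*P + 6*(-6 - 8) = 3*2 + 6*(-6 - 8) = 6 + 6*(-14) = 6 - 84 = -78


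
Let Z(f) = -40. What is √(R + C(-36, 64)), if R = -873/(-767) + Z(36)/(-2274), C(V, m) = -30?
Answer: I*√21936649287891/872079 ≈ 5.3707*I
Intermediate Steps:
R = 1007941/872079 (R = -873/(-767) - 40/(-2274) = -873*(-1/767) - 40*(-1/2274) = 873/767 + 20/1137 = 1007941/872079 ≈ 1.1558)
√(R + C(-36, 64)) = √(1007941/872079 - 30) = √(-25154429/872079) = I*√21936649287891/872079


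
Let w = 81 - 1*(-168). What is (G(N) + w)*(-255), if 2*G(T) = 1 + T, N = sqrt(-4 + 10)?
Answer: -127245/2 - 255*sqrt(6)/2 ≈ -63935.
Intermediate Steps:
N = sqrt(6) ≈ 2.4495
G(T) = 1/2 + T/2 (G(T) = (1 + T)/2 = 1/2 + T/2)
w = 249 (w = 81 + 168 = 249)
(G(N) + w)*(-255) = ((1/2 + sqrt(6)/2) + 249)*(-255) = (499/2 + sqrt(6)/2)*(-255) = -127245/2 - 255*sqrt(6)/2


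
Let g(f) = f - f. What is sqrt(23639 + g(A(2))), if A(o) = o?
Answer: sqrt(23639) ≈ 153.75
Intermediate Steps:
g(f) = 0
sqrt(23639 + g(A(2))) = sqrt(23639 + 0) = sqrt(23639)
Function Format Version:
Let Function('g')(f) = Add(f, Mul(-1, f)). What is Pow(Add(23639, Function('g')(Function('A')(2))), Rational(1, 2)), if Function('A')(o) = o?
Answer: Pow(23639, Rational(1, 2)) ≈ 153.75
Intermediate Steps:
Function('g')(f) = 0
Pow(Add(23639, Function('g')(Function('A')(2))), Rational(1, 2)) = Pow(Add(23639, 0), Rational(1, 2)) = Pow(23639, Rational(1, 2))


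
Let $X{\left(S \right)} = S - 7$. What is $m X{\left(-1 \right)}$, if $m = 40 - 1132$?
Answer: $8736$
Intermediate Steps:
$X{\left(S \right)} = -7 + S$ ($X{\left(S \right)} = S - 7 = -7 + S$)
$m = -1092$ ($m = 40 - 1132 = -1092$)
$m X{\left(-1 \right)} = - 1092 \left(-7 - 1\right) = \left(-1092\right) \left(-8\right) = 8736$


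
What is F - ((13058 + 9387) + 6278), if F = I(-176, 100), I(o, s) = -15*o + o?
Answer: -26259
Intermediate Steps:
I(o, s) = -14*o
F = 2464 (F = -14*(-176) = 2464)
F - ((13058 + 9387) + 6278) = 2464 - ((13058 + 9387) + 6278) = 2464 - (22445 + 6278) = 2464 - 1*28723 = 2464 - 28723 = -26259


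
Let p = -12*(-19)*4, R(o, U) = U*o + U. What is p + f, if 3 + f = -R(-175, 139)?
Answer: 25095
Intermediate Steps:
R(o, U) = U + U*o
f = 24183 (f = -3 - 139*(1 - 175) = -3 - 139*(-174) = -3 - 1*(-24186) = -3 + 24186 = 24183)
p = 912 (p = 228*4 = 912)
p + f = 912 + 24183 = 25095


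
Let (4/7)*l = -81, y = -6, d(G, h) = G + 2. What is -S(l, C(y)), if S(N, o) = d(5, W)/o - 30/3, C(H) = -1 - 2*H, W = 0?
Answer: 103/11 ≈ 9.3636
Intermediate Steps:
d(G, h) = 2 + G
l = -567/4 (l = (7/4)*(-81) = -567/4 ≈ -141.75)
S(N, o) = -10 + 7/o (S(N, o) = (2 + 5)/o - 30/3 = 7/o - 30*⅓ = 7/o - 10 = -10 + 7/o)
-S(l, C(y)) = -(-10 + 7/(-1 - 2*(-6))) = -(-10 + 7/(-1 + 12)) = -(-10 + 7/11) = -1*(-103/11) = 103/11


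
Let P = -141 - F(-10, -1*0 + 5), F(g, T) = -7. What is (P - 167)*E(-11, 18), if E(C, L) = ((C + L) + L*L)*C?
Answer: 1095941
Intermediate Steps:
E(C, L) = C*(C + L + L**2) (E(C, L) = ((C + L) + L**2)*C = (C + L + L**2)*C = C*(C + L + L**2))
P = -134 (P = -141 - 1*(-7) = -141 + 7 = -134)
(P - 167)*E(-11, 18) = (-134 - 167)*(-11*(-11 + 18 + 18**2)) = -(-3311)*(-11 + 18 + 324) = -(-3311)*331 = -301*(-3641) = 1095941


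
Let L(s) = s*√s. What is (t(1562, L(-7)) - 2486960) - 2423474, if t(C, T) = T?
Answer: -4910434 - 7*I*√7 ≈ -4.9104e+6 - 18.52*I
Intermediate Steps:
L(s) = s^(3/2)
(t(1562, L(-7)) - 2486960) - 2423474 = ((-7)^(3/2) - 2486960) - 2423474 = (-7*I*√7 - 2486960) - 2423474 = (-2486960 - 7*I*√7) - 2423474 = -4910434 - 7*I*√7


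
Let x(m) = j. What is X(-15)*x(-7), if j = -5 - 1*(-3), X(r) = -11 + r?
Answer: 52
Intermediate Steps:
j = -2 (j = -5 + 3 = -2)
x(m) = -2
X(-15)*x(-7) = (-11 - 15)*(-2) = -26*(-2) = 52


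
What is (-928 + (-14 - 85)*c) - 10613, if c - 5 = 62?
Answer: -18174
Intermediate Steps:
c = 67 (c = 5 + 62 = 67)
(-928 + (-14 - 85)*c) - 10613 = (-928 + (-14 - 85)*67) - 10613 = (-928 - 99*67) - 10613 = (-928 - 6633) - 10613 = -7561 - 10613 = -18174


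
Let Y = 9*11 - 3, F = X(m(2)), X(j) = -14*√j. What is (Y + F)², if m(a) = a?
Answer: 9608 - 2688*√2 ≈ 5806.6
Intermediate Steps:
F = -14*√2 ≈ -19.799
Y = 96 (Y = 99 - 3 = 96)
(Y + F)² = (96 - 14*√2)²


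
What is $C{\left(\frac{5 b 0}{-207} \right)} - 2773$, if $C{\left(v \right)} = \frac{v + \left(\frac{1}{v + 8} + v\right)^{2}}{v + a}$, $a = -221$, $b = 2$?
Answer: $- \frac{39221313}{14144} \approx -2773.0$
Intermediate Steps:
$C{\left(v \right)} = \frac{v + \left(v + \frac{1}{8 + v}\right)^{2}}{-221 + v}$ ($C{\left(v \right)} = \frac{v + \left(\frac{1}{v + 8} + v\right)^{2}}{v - 221} = \frac{v + \left(\frac{1}{8 + v} + v\right)^{2}}{-221 + v} = \frac{v + \left(v + \frac{1}{8 + v}\right)^{2}}{-221 + v}$)
$C{\left(\frac{5 b 0}{-207} \right)} - 2773 = \frac{\left(1 + \left(\frac{5 \cdot 2 \cdot 0}{-207}\right)^{2} + 8 \frac{5 \cdot 2 \cdot 0}{-207}\right)^{2} + \frac{5 \cdot 2 \cdot 0}{-207} \left(8 + \frac{5 \cdot 2 \cdot 0}{-207}\right)^{2}}{\left(-221 + \frac{5 \cdot 2 \cdot 0}{-207}\right) \left(8 + \frac{5 \cdot 2 \cdot 0}{-207}\right)^{2}} - 2773 = \frac{\left(1 + \left(10 \cdot 0 \left(- \frac{1}{207}\right)\right)^{2} + 8 \cdot 10 \cdot 0 \left(- \frac{1}{207}\right)\right)^{2} + 10 \cdot 0 \left(- \frac{1}{207}\right) \left(8 + 10 \cdot 0 \left(- \frac{1}{207}\right)\right)^{2}}{\left(-221 + 10 \cdot 0 \left(- \frac{1}{207}\right)\right) \left(8 + 10 \cdot 0 \left(- \frac{1}{207}\right)\right)^{2}} - 2773 = \frac{\left(1 + \left(0 \left(- \frac{1}{207}\right)\right)^{2} + 8 \cdot 0 \left(- \frac{1}{207}\right)\right)^{2} + 0 \left(- \frac{1}{207}\right) \left(8 + 0 \left(- \frac{1}{207}\right)\right)^{2}}{\left(-221 + 0 \left(- \frac{1}{207}\right)\right) \left(8 + 0 \left(- \frac{1}{207}\right)\right)^{2}} - 2773 = \frac{\left(1 + 0^{2} + 8 \cdot 0\right)^{2} + 0 \left(8 + 0\right)^{2}}{\left(-221 + 0\right) \left(8 + 0\right)^{2}} - 2773 = \frac{\left(1 + 0 + 0\right)^{2} + 0 \cdot 8^{2}}{\left(-221\right) 64} - 2773 = \left(- \frac{1}{221}\right) \frac{1}{64} \left(1^{2} + 0 \cdot 64\right) - 2773 = \left(- \frac{1}{221}\right) \frac{1}{64} \left(1 + 0\right) - 2773 = \left(- \frac{1}{221}\right) \frac{1}{64} \cdot 1 - 2773 = - \frac{1}{14144} - 2773 = - \frac{39221313}{14144}$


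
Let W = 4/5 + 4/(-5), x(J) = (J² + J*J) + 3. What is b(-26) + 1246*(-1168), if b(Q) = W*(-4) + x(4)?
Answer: -1455293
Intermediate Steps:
x(J) = 3 + 2*J² (x(J) = (J² + J²) + 3 = 2*J² + 3 = 3 + 2*J²)
W = 0 (W = 4*(⅕) + 4*(-⅕) = ⅘ - ⅘ = 0)
b(Q) = 35 (b(Q) = 0*(-4) + (3 + 2*4²) = 0 + (3 + 2*16) = 0 + (3 + 32) = 0 + 35 = 35)
b(-26) + 1246*(-1168) = 35 + 1246*(-1168) = 35 - 1455328 = -1455293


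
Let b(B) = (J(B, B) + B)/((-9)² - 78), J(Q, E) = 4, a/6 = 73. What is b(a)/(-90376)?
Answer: -17/10428 ≈ -0.0016302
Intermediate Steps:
a = 438 (a = 6*73 = 438)
b(B) = 4/3 + B/3 (b(B) = (4 + B)/((-9)² - 78) = (4 + B)/(81 - 78) = (4 + B)/3 = (4 + B)*(⅓) = 4/3 + B/3)
b(a)/(-90376) = (4/3 + (⅓)*438)/(-90376) = (4/3 + 146)*(-1/90376) = (442/3)*(-1/90376) = -17/10428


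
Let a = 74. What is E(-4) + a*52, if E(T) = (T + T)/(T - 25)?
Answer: 111600/29 ≈ 3848.3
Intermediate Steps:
E(T) = 2*T/(-25 + T) (E(T) = (2*T)/(-25 + T) = 2*T/(-25 + T))
E(-4) + a*52 = 2*(-4)/(-25 - 4) + 74*52 = 2*(-4)/(-29) + 3848 = 2*(-4)*(-1/29) + 3848 = 8/29 + 3848 = 111600/29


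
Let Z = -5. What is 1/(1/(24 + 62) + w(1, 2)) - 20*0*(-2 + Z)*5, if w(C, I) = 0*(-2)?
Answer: 86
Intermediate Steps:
w(C, I) = 0
1/(1/(24 + 62) + w(1, 2)) - 20*0*(-2 + Z)*5 = 1/(1/(24 + 62) + 0) - 20*0*(-2 - 5)*5 = 1/(1/86 + 0) - 20*0*(-7)*5 = 1/(1/86 + 0) - 0*5 = 1/(1/86) - 20*0 = 86 + 0 = 86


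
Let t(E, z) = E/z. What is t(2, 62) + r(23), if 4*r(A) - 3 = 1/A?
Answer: 1131/1426 ≈ 0.79313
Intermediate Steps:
r(A) = ¾ + 1/(4*A)
t(2, 62) + r(23) = 2/62 + (¼)*(1 + 3*23)/23 = 2*(1/62) + (¼)*(1/23)*(1 + 69) = 1/31 + (¼)*(1/23)*70 = 1/31 + 35/46 = 1131/1426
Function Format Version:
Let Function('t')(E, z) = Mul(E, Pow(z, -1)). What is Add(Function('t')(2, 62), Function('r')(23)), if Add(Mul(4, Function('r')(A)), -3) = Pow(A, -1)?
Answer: Rational(1131, 1426) ≈ 0.79313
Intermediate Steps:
Function('r')(A) = Add(Rational(3, 4), Mul(Rational(1, 4), Pow(A, -1)))
Add(Function('t')(2, 62), Function('r')(23)) = Add(Mul(2, Pow(62, -1)), Mul(Rational(1, 4), Pow(23, -1), Add(1, Mul(3, 23)))) = Add(Mul(2, Rational(1, 62)), Mul(Rational(1, 4), Rational(1, 23), Add(1, 69))) = Add(Rational(1, 31), Mul(Rational(1, 4), Rational(1, 23), 70)) = Add(Rational(1, 31), Rational(35, 46)) = Rational(1131, 1426)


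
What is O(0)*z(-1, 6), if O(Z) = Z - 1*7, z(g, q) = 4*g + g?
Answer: 35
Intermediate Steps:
z(g, q) = 5*g
O(Z) = -7 + Z (O(Z) = Z - 7 = -7 + Z)
O(0)*z(-1, 6) = (-7 + 0)*(5*(-1)) = -7*(-5) = 35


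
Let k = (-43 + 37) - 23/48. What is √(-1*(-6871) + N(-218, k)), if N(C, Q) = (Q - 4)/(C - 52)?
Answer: √890486630/360 ≈ 82.892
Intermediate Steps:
k = -311/48 (k = -6 - 23*1/48 = -6 - 23/48 = -311/48 ≈ -6.4792)
N(C, Q) = (-4 + Q)/(-52 + C)
√(-1*(-6871) + N(-218, k)) = √(-1*(-6871) + (-4 - 311/48)/(-52 - 218)) = √(6871 - 503/48/(-270)) = √(6871 - 1/270*(-503/48)) = √(6871 + 503/12960) = √(89048663/12960) = √890486630/360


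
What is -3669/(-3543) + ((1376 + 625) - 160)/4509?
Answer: 7688728/5325129 ≈ 1.4439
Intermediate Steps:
-3669/(-3543) + ((1376 + 625) - 160)/4509 = -3669*(-1/3543) + (2001 - 160)*(1/4509) = 1223/1181 + 1841*(1/4509) = 1223/1181 + 1841/4509 = 7688728/5325129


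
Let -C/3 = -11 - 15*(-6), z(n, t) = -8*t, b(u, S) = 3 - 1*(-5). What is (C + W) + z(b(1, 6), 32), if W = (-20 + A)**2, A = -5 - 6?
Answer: 468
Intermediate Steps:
A = -11
b(u, S) = 8 (b(u, S) = 3 + 5 = 8)
W = 961 (W = (-20 - 11)**2 = (-31)**2 = 961)
C = -237 (C = -3*(-11 - 15*(-6)) = -3*(-11 + 90) = -3*79 = -237)
(C + W) + z(b(1, 6), 32) = (-237 + 961) - 8*32 = 724 - 256 = 468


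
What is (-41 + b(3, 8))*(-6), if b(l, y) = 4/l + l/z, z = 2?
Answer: 229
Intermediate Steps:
b(l, y) = l/2 + 4/l (b(l, y) = 4/l + l/2 = l/2 + 4/l)
(-41 + b(3, 8))*(-6) = (-41 + ((1/2)*3 + 4/3))*(-6) = (-41 + (3/2 + 4*(1/3)))*(-6) = (-41 + (3/2 + 4/3))*(-6) = (-41 + 17/6)*(-6) = -229/6*(-6) = 229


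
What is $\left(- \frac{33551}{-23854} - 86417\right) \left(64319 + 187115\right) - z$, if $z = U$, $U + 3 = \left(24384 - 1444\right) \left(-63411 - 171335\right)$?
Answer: $- \frac{194919920681278}{11927} \approx -1.6343 \cdot 10^{10}$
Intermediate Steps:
$U = -5385073243$ ($U = -3 + \left(24384 - 1444\right) \left(-63411 - 171335\right) = -3 + 22940 \left(-234746\right) = -3 - 5385073240 = -5385073243$)
$z = -5385073243$
$\left(- \frac{33551}{-23854} - 86417\right) \left(64319 + 187115\right) - z = \left(- \frac{33551}{-23854} - 86417\right) \left(64319 + 187115\right) - -5385073243 = \left(\left(-33551\right) \left(- \frac{1}{23854}\right) - 86417\right) 251434 + 5385073243 = \left(\frac{33551}{23854} - 86417\right) 251434 + 5385073243 = \left(- \frac{2061357567}{23854}\right) 251434 + 5385073243 = - \frac{259147689250539}{11927} + 5385073243 = - \frac{194919920681278}{11927}$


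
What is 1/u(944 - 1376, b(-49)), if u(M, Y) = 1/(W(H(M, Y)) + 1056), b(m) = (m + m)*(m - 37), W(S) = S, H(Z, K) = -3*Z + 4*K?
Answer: 36064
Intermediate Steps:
b(m) = 2*m*(-37 + m) (b(m) = (2*m)*(-37 + m) = 2*m*(-37 + m))
u(M, Y) = 1/(1056 - 3*M + 4*Y) (u(M, Y) = 1/((-3*M + 4*Y) + 1056) = 1/(1056 - 3*M + 4*Y))
1/u(944 - 1376, b(-49)) = 1/(1/(1056 - 3*(944 - 1376) + 4*(2*(-49)*(-37 - 49)))) = 1/(1/(1056 - 3*(-432) + 4*(2*(-49)*(-86)))) = 1/(1/(1056 + 1296 + 4*8428)) = 1/(1/(1056 + 1296 + 33712)) = 1/(1/36064) = 36064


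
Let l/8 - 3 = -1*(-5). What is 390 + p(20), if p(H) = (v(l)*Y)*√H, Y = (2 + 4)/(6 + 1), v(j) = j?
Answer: 390 + 768*√5/7 ≈ 635.33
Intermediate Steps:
l = 64 (l = 24 + 8*(-1*(-5)) = 24 + 8*5 = 24 + 40 = 64)
Y = 6/7 ≈ 0.85714
p(H) = 384*√H/7 (p(H) = (64*(6/7))*√H = 384*√H/7)
390 + p(20) = 390 + 384*√20/7 = 390 + 384*(2*√5)/7 = 390 + 768*√5/7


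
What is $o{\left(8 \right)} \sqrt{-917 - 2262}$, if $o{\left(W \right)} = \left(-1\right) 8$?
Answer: $- 136 i \sqrt{11} \approx - 451.06 i$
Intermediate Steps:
$o{\left(W \right)} = -8$
$o{\left(8 \right)} \sqrt{-917 - 2262} = - 8 \sqrt{-917 - 2262} = - 8 \sqrt{-3179} = - 8 \cdot 17 i \sqrt{11} = - 136 i \sqrt{11}$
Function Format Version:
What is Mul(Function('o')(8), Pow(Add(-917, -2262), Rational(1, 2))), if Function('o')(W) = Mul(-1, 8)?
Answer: Mul(-136, I, Pow(11, Rational(1, 2))) ≈ Mul(-451.06, I)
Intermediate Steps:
Function('o')(W) = -8
Mul(Function('o')(8), Pow(Add(-917, -2262), Rational(1, 2))) = Mul(-8, Pow(Add(-917, -2262), Rational(1, 2))) = Mul(-8, Pow(-3179, Rational(1, 2))) = Mul(-8, Mul(17, I, Pow(11, Rational(1, 2)))) = Mul(-136, I, Pow(11, Rational(1, 2)))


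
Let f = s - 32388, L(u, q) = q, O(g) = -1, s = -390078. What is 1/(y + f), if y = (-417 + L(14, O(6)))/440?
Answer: -20/8449339 ≈ -2.3670e-6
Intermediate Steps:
f = -422466 (f = -390078 - 32388 = -422466)
y = -19/20 (y = (-417 - 1)/440 = (1/440)*(-418) = -19/20 ≈ -0.95000)
1/(y + f) = 1/(-19/20 - 422466) = 1/(-8449339/20) = -20/8449339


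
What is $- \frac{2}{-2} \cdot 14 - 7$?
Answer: $7$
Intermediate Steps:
$- \frac{2}{-2} \cdot 14 - 7 = \left(-2\right) \left(- \frac{1}{2}\right) 14 - 7 = 1 \cdot 14 - 7 = 14 - 7 = 7$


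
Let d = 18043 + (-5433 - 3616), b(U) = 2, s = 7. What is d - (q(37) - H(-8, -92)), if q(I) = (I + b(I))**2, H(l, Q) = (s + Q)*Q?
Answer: 15293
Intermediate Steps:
H(l, Q) = Q*(7 + Q) (H(l, Q) = (7 + Q)*Q = Q*(7 + Q))
d = 8994 (d = 18043 - 9049 = 8994)
q(I) = (2 + I)**2 (q(I) = (I + 2)**2 = (2 + I)**2)
d - (q(37) - H(-8, -92)) = 8994 - ((2 + 37)**2 - (-92)*(7 - 92)) = 8994 - (39**2 - (-92)*(-85)) = 8994 - (1521 - 1*7820) = 8994 - (1521 - 7820) = 8994 - 1*(-6299) = 8994 + 6299 = 15293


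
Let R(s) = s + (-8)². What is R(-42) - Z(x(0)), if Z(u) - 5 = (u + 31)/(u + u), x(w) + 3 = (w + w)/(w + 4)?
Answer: 65/3 ≈ 21.667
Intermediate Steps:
x(w) = -3 + 2*w/(4 + w) (x(w) = -3 + (w + w)/(w + 4) = -3 + (2*w)/(4 + w) = -3 + 2*w/(4 + w))
R(s) = 64 + s (R(s) = s + 64 = 64 + s)
Z(u) = 5 + (31 + u)/(2*u) (Z(u) = 5 + (u + 31)/(u + u) = 5 + (31 + u)/((2*u)) = 5 + (31 + u)*(1/(2*u)) = 5 + (31 + u)/(2*u))
R(-42) - Z(x(0)) = (64 - 42) - (31 + 11*((-12 - 1*0)/(4 + 0)))/(2*((-12 - 1*0)/(4 + 0))) = 22 - (31 + 11*((-12 + 0)/4))/(2*((-12 + 0)/4)) = 22 - (31 + 11*((¼)*(-12)))/(2*((¼)*(-12))) = 22 - (31 + 11*(-3))/(2*(-3)) = 22 - (-1)*(31 - 33)/(2*3) = 22 - (-1)*(-2)/(2*3) = 22 - 1*⅓ = 22 - ⅓ = 65/3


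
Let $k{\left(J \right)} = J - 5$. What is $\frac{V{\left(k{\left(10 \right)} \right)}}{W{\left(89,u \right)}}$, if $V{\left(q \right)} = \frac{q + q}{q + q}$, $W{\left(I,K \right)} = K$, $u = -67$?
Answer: $- \frac{1}{67} \approx -0.014925$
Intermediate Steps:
$k{\left(J \right)} = -5 + J$ ($k{\left(J \right)} = J - 5 = -5 + J$)
$V{\left(q \right)} = 1$ ($V{\left(q \right)} = \frac{2 q}{2 q} = 2 q \frac{1}{2 q} = 1$)
$\frac{V{\left(k{\left(10 \right)} \right)}}{W{\left(89,u \right)}} = 1 \frac{1}{-67} = 1 \left(- \frac{1}{67}\right) = - \frac{1}{67}$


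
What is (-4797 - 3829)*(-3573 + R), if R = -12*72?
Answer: 38273562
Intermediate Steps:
R = -864
(-4797 - 3829)*(-3573 + R) = (-4797 - 3829)*(-3573 - 864) = -8626*(-4437) = 38273562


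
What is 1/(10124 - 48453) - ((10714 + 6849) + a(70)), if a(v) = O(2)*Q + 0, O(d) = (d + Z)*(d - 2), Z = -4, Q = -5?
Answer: -673172228/38329 ≈ -17563.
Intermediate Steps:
O(d) = (-4 + d)*(-2 + d) (O(d) = (d - 4)*(d - 2) = (-4 + d)*(-2 + d))
a(v) = 0 (a(v) = (8 + 2² - 6*2)*(-5) + 0 = (8 + 4 - 12)*(-5) + 0 = 0*(-5) + 0 = 0 + 0 = 0)
1/(10124 - 48453) - ((10714 + 6849) + a(70)) = 1/(10124 - 48453) - ((10714 + 6849) + 0) = 1/(-38329) - (17563 + 0) = -1/38329 - 1*17563 = -1/38329 - 17563 = -673172228/38329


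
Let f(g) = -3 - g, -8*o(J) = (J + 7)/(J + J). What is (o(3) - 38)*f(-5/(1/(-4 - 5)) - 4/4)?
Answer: 43099/24 ≈ 1795.8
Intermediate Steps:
o(J) = -(7 + J)/(16*J) (o(J) = -(J + 7)/(8*(J + J)) = -(7 + J)/(8*(2*J)) = -(7 + J)*1/(2*J)/8 = -(7 + J)/(16*J))
(o(3) - 38)*f(-5/(1/(-4 - 5)) - 4/4) = ((1/16)*(-7 - 1*3)/3 - 38)*(-3 - (-5/(1/(-4 - 5)) - 4/4)) = ((1/16)*(⅓)*(-7 - 3) - 38)*(-3 - (-5/(1/(-9)) - 4*¼)) = ((1/16)*(⅓)*(-10) - 38)*(-3 - (-5/(-⅑) - 1)) = (-5/24 - 38)*(-3 - (-5*(-9) - 1)) = -917*(-3 - (45 - 1))/24 = -917*(-3 - 1*44)/24 = -917*(-3 - 44)/24 = -917/24*(-47) = 43099/24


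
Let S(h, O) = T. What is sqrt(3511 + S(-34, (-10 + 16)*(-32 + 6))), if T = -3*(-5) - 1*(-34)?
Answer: 2*sqrt(890) ≈ 59.666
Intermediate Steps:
T = 49 (T = 15 + 34 = 49)
S(h, O) = 49
sqrt(3511 + S(-34, (-10 + 16)*(-32 + 6))) = sqrt(3511 + 49) = sqrt(3560) = 2*sqrt(890)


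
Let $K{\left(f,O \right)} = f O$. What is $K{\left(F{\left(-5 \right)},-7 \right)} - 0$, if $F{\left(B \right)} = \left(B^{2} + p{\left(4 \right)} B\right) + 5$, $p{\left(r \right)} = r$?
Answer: $-70$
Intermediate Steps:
$F{\left(B \right)} = 5 + B^{2} + 4 B$ ($F{\left(B \right)} = \left(B^{2} + 4 B\right) + 5 = 5 + B^{2} + 4 B$)
$K{\left(f,O \right)} = O f$
$K{\left(F{\left(-5 \right)},-7 \right)} - 0 = - 7 \left(5 + \left(-5\right)^{2} + 4 \left(-5\right)\right) - 0 = - 7 \left(5 + 25 - 20\right) + 0 = \left(-7\right) 10 + 0 = -70 + 0 = -70$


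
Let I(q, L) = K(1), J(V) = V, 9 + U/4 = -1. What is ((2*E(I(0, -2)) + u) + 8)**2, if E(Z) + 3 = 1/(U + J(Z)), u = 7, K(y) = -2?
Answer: 35344/441 ≈ 80.145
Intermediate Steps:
U = -40 (U = -36 + 4*(-1) = -36 - 4 = -40)
I(q, L) = -2
E(Z) = -3 + 1/(-40 + Z)
((2*E(I(0, -2)) + u) + 8)**2 = ((2*((121 - 3*(-2))/(-40 - 2)) + 7) + 8)**2 = ((2*((121 + 6)/(-42)) + 7) + 8)**2 = ((2*(-1/42*127) + 7) + 8)**2 = ((2*(-127/42) + 7) + 8)**2 = ((-127/21 + 7) + 8)**2 = (20/21 + 8)**2 = (188/21)**2 = 35344/441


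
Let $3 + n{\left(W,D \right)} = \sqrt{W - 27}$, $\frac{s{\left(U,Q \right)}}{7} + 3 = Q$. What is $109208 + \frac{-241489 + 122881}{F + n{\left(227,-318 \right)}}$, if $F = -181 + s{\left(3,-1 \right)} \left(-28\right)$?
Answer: $\frac{28015624}{257} + \frac{4236 \sqrt{2}}{1285} \approx 1.0901 \cdot 10^{5}$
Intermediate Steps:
$s{\left(U,Q \right)} = -21 + 7 Q$
$n{\left(W,D \right)} = -3 + \sqrt{-27 + W}$ ($n{\left(W,D \right)} = -3 + \sqrt{W - 27} = -3 + \sqrt{-27 + W}$)
$F = 603$ ($F = -181 + \left(-21 + 7 \left(-1\right)\right) \left(-28\right) = -181 + \left(-21 - 7\right) \left(-28\right) = -181 - -784 = -181 + 784 = 603$)
$109208 + \frac{-241489 + 122881}{F + n{\left(227,-318 \right)}} = 109208 + \frac{-241489 + 122881}{603 - \left(3 - \sqrt{-27 + 227}\right)} = 109208 - \frac{118608}{603 - \left(3 - \sqrt{200}\right)} = 109208 - \frac{118608}{603 - \left(3 - 10 \sqrt{2}\right)} = 109208 - \frac{118608}{600 + 10 \sqrt{2}}$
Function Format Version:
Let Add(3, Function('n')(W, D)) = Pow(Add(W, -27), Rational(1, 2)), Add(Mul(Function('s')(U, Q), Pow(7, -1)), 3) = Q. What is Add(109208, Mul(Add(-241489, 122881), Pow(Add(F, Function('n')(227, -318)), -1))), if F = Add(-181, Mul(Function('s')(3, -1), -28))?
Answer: Add(Rational(28015624, 257), Mul(Rational(4236, 1285), Pow(2, Rational(1, 2)))) ≈ 1.0901e+5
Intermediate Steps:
Function('s')(U, Q) = Add(-21, Mul(7, Q))
Function('n')(W, D) = Add(-3, Pow(Add(-27, W), Rational(1, 2))) (Function('n')(W, D) = Add(-3, Pow(Add(W, -27), Rational(1, 2))) = Add(-3, Pow(Add(-27, W), Rational(1, 2))))
F = 603 (F = Add(-181, Mul(Add(-21, Mul(7, -1)), -28)) = Add(-181, Mul(Add(-21, -7), -28)) = Add(-181, Mul(-28, -28)) = Add(-181, 784) = 603)
Add(109208, Mul(Add(-241489, 122881), Pow(Add(F, Function('n')(227, -318)), -1))) = Add(109208, Mul(Add(-241489, 122881), Pow(Add(603, Add(-3, Pow(Add(-27, 227), Rational(1, 2)))), -1))) = Add(109208, Mul(-118608, Pow(Add(603, Add(-3, Pow(200, Rational(1, 2)))), -1))) = Add(109208, Mul(-118608, Pow(Add(603, Add(-3, Mul(10, Pow(2, Rational(1, 2))))), -1))) = Add(109208, Mul(-118608, Pow(Add(600, Mul(10, Pow(2, Rational(1, 2)))), -1)))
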